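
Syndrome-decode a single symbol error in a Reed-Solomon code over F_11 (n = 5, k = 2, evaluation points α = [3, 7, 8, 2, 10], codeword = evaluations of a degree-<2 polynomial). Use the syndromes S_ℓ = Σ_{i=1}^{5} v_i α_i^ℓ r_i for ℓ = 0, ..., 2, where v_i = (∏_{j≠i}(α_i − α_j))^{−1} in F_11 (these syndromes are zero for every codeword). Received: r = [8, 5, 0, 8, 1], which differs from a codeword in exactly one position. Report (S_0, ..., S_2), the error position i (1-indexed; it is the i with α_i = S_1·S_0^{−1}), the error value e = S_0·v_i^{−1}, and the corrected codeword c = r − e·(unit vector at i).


S = (9, 5, 4), error at position 1, error magnitude e = 5, c = [3, 5, 0, 8, 1].

Step 1: column multipliers v_i = (∏_{j≠i}(α_i − α_j))^{−1} mod 11.
  i = 1 (α = 3): (3−7)(3−8)(3−2)(3−10) = (−4)·(−5)·1·(−7) = −140 ≡ 3, so v_1 = 3^{−1} = 4 (mod 11).
  i = 2 (α = 7): (7−3)(7−8)(7−2)(7−10) = 4·(−1)·5·(−3) = 60 ≡ 5, so v_2 = 5^{−1} = 9 (mod 11).
  i = 3 (α = 8): (8−3)(8−7)(8−2)(8−10) = 5·1·6·(−2) = −60 ≡ 6, so v_3 = 6^{−1} = 2 (mod 11).
  i = 4 (α = 2): (2−3)(2−7)(2−8)(2−10) = (−1)·(−5)·(−6)·(−8) = 240 ≡ 9, so v_4 = 9^{−1} = 5 (mod 11).
  i = 5 (α = 10): (10−3)(10−7)(10−8)(10−2) = 7·3·2·8 = 336 ≡ 6, so v_5 = 6^{−1} = 2 (mod 11).
  v = [4, 9, 2, 5, 2].
Step 2: syndromes of r = [8, 5, 0, 8, 1] (all sums mod 11).
  S_0 = Σ v_i r_i = 4·8 + 9·5 + 2·0 + 5·8 + 2·1 = 119 ≡ 9.
  S_1 = Σ v_i α_i r_i = 4·3·8 + 9·7·5 + 2·8·0 + 5·2·8 + 2·10·1 = 511 ≡ 5.
  α_i^2 mod 11 = [9, 5, 9, 4, 1].
  S_2 = Σ v_i α_i^2 r_i = 4·9·8 + 9·5·5 + 2·9·0 + 5·4·8 + 2·1·1 = 675 ≡ 4.
  S = (9, 5, 4) ≠ 0, so r is not a codeword (an error is present).
Step 3: locate the error. For a single error e at position i, S_ℓ = v_i·e·α_i^ℓ, so α_err = S_1/S_0.
  S_0^{−1} = 9^{−1} = 5 (mod 11), so α_err = 5·5 = 25 ≡ 3 = α_1. Error position i = 1.
  Consistency check: S_2/S_1 = 4·9 = 36 ≡ 3 = α_err ✓ (single-error assumption holds).
Step 4: error magnitude e = S_0/v_1 = S_0·∏_{j≠1}(α_1 − α_j) = 9·3 = 27 ≡ 5 (mod 11).
Step 5: correct position 1: c_1 = r_1 − e = 8 − 5 ≡ 3 (mod 11). Hence c = [3, 5, 0, 8, 1].
  Check: interpolating c through the α_i gives m(x) = 7 + 6·x (degree < 2) with m(α_i) = c_i for every i, so c is indeed a codeword.


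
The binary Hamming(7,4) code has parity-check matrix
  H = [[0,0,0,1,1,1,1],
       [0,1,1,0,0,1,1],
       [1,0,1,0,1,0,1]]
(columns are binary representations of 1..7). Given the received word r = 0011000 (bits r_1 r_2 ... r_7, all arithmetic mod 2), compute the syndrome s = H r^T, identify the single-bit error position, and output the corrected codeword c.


s = (1, 1, 1)^T, error position = 7, corrected codeword c = 0011001

Compute s = H r^T mod 2 one row at a time:
  s_1 = 1 + 0 + 0 + 0 = 1 ≡ 1 (mod 2).
  s_2 = 0 + 1 + 0 + 0 = 1 ≡ 1 (mod 2).
  s_3 = 0 + 1 + 0 + 0 = 1 ≡ 1 (mod 2).
s = (1, 1, 1)^T — this equals column 7 of H (binary 111), so error is at position 7.
Correct: flip bit 7 of r = 0011000 to get c = 0011001.


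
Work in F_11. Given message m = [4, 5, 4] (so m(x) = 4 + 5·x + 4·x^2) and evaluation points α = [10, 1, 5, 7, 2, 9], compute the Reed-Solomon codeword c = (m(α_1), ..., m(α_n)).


c = [3, 2, 8, 4, 8, 10]

Message polynomial: m(x) = 4 + 5·x + 4·x^2 (mod 11).
For each evaluation point α_i, compute m(α_i) mod 11:
  α_1 = 10: Horner steps 4 → 1 → 3, so m(10) = 3.
  α_2 = 1: Horner steps 4 → 9 → 2, so m(1) = 2.
  α_3 = 5: Horner steps 4 → 3 → 8, so m(5) = 8.
  α_4 = 7: Horner steps 4 → 0 → 4, so m(7) = 4.
  α_5 = 2: Horner steps 4 → 2 → 8, so m(2) = 8.
  α_6 = 9: Horner steps 4 → 8 → 10, so m(9) = 10.
Codeword c = [3, 2, 8, 4, 8, 10] ∈ F_11^6.


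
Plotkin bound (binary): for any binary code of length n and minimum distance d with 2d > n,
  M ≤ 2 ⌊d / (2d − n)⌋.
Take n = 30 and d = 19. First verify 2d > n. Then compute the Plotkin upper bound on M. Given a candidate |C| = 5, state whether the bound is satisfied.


Plotkin bound M ≤ 4; given |C| = 5 > bound (violated).

Check applicability: 2d = 38, n = 30.
2d − n = 8 > 0, so Plotkin applies.
Compute d/(2d−n) = 19/8 ≈ 2.3750.
⌊d/(2d−n)⌋ = 2.
Plotkin bound: M ≤ 2·2 = 4.
Given |C| = 5, check: VIOLATED.
This |C| is above the Plotkin bound, so no binary code with n = 30, d = 19 and 5 codewords exists.


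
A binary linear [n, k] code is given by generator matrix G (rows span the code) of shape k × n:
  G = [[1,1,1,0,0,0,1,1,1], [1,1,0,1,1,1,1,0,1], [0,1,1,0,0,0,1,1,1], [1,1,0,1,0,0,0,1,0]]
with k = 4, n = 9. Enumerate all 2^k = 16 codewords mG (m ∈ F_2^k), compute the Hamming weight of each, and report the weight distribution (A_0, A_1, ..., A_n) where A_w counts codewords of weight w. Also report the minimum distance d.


Weight distribution: A_0 = 1, A_1 = 1, A_3 = 1, A_4 = 3, A_5 = 5, A_6 = 4, A_7 = 1. Minimum distance d = 1.

Enumerate all 2^4 = 16 messages m ∈ F_2^4.
For each, compute codeword c = mG in F_2^9, then tally its weight.
  m = 0000 → c = 000000000, weight = 0.
  m = 1000 → c = 111000111, weight = 6.
  m = 0100 → c = 110111101, weight = 7.
  m = 1100 → c = 001111010, weight = 5.
  m = 0010 → c = 011000111, weight = 5.
  m = 1010 → c = 100000000, weight = 1.
  m = 0110 → c = 101111010, weight = 6.
  m = 1110 → c = 010111101, weight = 6.
  m = 0001 → c = 110100010, weight = 4.
  m = 1001 → c = 001100101, weight = 4.
  m = 0101 → c = 000011111, weight = 5.
  m = 1101 → c = 111011000, weight = 5.
  m = 0011 → c = 101100101, weight = 5.
  m = 1011 → c = 010100010, weight = 3.
  m = 0111 → c = 011011000, weight = 4.
  m = 1111 → c = 100011111, weight = 6.
Tally weights:
  weight 0: 1 codewords.
  weight 1: 1 codewords.
  weight 3: 1 codewords.
  weight 4: 3 codewords.
  weight 5: 5 codewords.
  weight 6: 4 codewords.
  weight 7: 1 codewords.
Minimum distance d = smallest w > 0 with A_w > 0 = 1.
Sanity: Σ A_w = 16 = 2^4 = 16 ✓.


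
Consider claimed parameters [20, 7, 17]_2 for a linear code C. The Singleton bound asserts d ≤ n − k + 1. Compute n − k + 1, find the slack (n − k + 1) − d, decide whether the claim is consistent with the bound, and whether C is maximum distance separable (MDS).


Singleton RHS = n − k + 1 = 14, slack = -3, bound violated (no such code; not MDS).

Singleton bound: d ≤ n − k + 1.
Here n = 20, k = 7, so n − k + 1 = 14.
Given d = 17, check d ≤ 14: NO.
Slack = (n − k + 1) − d = -3.
The slack is negative: d = 17 exceeds n − k + 1 = 14 by 3, so the Singleton bound is violated and no linear [20, 7, 17]_2 code can exist. In particular it is not MDS (MDS requires d = n − k + 1 exactly).
Description: the claimed parameters are [20, 7, 17]_2; such a code would be impossible (violates the Singleton bound).


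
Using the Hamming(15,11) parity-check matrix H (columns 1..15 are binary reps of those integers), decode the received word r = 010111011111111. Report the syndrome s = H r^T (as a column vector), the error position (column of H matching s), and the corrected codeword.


s = (0, 1, 0, 1)^T, error position = 5, corrected codeword c = 010101011111111

Compute s = H r^T mod 2 one row at a time:
  s_1 = 1 + 1 + 1 + 1 + 1 + 1 + 1 + 1 = 8 ≡ 0 (mod 2).
  s_2 = 1 + 1 + 1 + 0 + 1 + 1 + 1 + 1 = 7 ≡ 1 (mod 2).
  s_3 = 1 + 0 + 1 + 0 + 1 + 1 + 1 + 1 = 6 ≡ 0 (mod 2).
  s_4 = 0 + 0 + 1 + 0 + 1 + 1 + 1 + 1 = 5 ≡ 1 (mod 2).
s = (0, 1, 0, 1)^T — this equals column 5 of H (binary 0101), so error is at position 5.
Correct: flip bit 5 of r = 010111011111111 to get c = 010101011111111.


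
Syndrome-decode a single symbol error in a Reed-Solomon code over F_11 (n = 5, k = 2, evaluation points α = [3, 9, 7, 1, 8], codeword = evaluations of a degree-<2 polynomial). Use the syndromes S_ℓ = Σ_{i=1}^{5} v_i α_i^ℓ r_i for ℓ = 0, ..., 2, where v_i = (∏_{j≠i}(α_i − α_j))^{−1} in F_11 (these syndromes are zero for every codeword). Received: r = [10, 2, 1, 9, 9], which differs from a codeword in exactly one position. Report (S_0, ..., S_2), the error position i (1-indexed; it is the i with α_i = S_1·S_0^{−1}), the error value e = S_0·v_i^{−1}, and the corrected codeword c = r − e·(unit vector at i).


S = (10, 3, 2), error at position 5, error magnitude e = 2, c = [10, 2, 1, 9, 7].

Step 1: column multipliers v_i = (∏_{j≠i}(α_i − α_j))^{−1} mod 11.
  i = 1 (α = 3): (3−9)(3−7)(3−1)(3−8) = (−6)·(−4)·2·(−5) = −240 ≡ 2, so v_1 = 2^{−1} = 6 (mod 11).
  i = 2 (α = 9): (9−3)(9−7)(9−1)(9−8) = 6·2·8·1 = 96 ≡ 8, so v_2 = 8^{−1} = 7 (mod 11).
  i = 3 (α = 7): (7−3)(7−9)(7−1)(7−8) = 4·(−2)·6·(−1) = 48 ≡ 4, so v_3 = 4^{−1} = 3 (mod 11).
  i = 4 (α = 1): (1−3)(1−9)(1−7)(1−8) = (−2)·(−8)·(−6)·(−7) = 672 ≡ 1, so v_4 = 1^{−1} = 1 (mod 11).
  i = 5 (α = 8): (8−3)(8−9)(8−7)(8−1) = 5·(−1)·1·7 = −35 ≡ 9, so v_5 = 9^{−1} = 5 (mod 11).
  v = [6, 7, 3, 1, 5].
Step 2: syndromes of r = [10, 2, 1, 9, 9] (all sums mod 11).
  S_0 = Σ v_i r_i = 6·10 + 7·2 + 3·1 + 1·9 + 5·9 = 131 ≡ 10.
  S_1 = Σ v_i α_i r_i = 6·3·10 + 7·9·2 + 3·7·1 + 1·1·9 + 5·8·9 = 696 ≡ 3.
  α_i^2 mod 11 = [9, 4, 5, 1, 9].
  S_2 = Σ v_i α_i^2 r_i = 6·9·10 + 7·4·2 + 3·5·1 + 1·1·9 + 5·9·9 = 1025 ≡ 2.
  S = (10, 3, 2) ≠ 0, so r is not a codeword (an error is present).
Step 3: locate the error. For a single error e at position i, S_ℓ = v_i·e·α_i^ℓ, so α_err = S_1/S_0.
  S_0^{−1} = 10^{−1} = 10 (mod 11), so α_err = 3·10 = 30 ≡ 8 = α_5. Error position i = 5.
  Consistency check: S_2/S_1 = 2·4 = 8 ≡ 8 = α_err ✓ (single-error assumption holds).
Step 4: error magnitude e = S_0/v_5 = S_0·∏_{j≠5}(α_5 − α_j) = 10·9 = 90 ≡ 2 (mod 11).
Step 5: correct position 5: c_5 = r_5 − e = 9 − 2 ≡ 7 (mod 11). Hence c = [10, 2, 1, 9, 7].
  Check: interpolating c through the α_i gives m(x) = 3 + 6·x (degree < 2) with m(α_i) = c_i for every i, so c is indeed a codeword.


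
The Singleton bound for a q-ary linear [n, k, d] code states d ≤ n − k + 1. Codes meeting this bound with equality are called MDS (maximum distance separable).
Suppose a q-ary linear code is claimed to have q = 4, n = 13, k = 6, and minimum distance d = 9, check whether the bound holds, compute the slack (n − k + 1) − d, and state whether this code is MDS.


Singleton RHS = n − k + 1 = 8, slack = -1, bound violated (no such code; not MDS).

Singleton bound: d ≤ n − k + 1.
Here n = 13, k = 6, so n − k + 1 = 8.
Given d = 9, check d ≤ 8: NO.
Slack = (n − k + 1) − d = -1.
The slack is negative: d = 9 exceeds n − k + 1 = 8 by 1, so the Singleton bound is violated and no linear [13, 6, 9]_4 code can exist. In particular it is not MDS (MDS requires d = n − k + 1 exactly).
Description: the claimed parameters are [13, 6, 9]_4; such a code would be impossible (violates the Singleton bound).


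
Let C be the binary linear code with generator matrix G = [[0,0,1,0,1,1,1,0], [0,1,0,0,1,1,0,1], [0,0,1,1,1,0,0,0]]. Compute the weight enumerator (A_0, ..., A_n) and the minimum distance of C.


Weight distribution: A_0 = 1, A_3 = 2, A_4 = 3, A_5 = 2. Minimum distance d = 3.

Enumerate all 2^3 = 8 messages m ∈ F_2^3.
For each, compute codeword c = mG in F_2^8, then tally its weight.
  m = 000 → c = 00000000, weight = 0.
  m = 100 → c = 00101110, weight = 4.
  m = 010 → c = 01001101, weight = 4.
  m = 110 → c = 01100011, weight = 4.
  m = 001 → c = 00111000, weight = 3.
  m = 101 → c = 00010110, weight = 3.
  m = 011 → c = 01110101, weight = 5.
  m = 111 → c = 01011011, weight = 5.
Tally weights:
  weight 0: 1 codewords.
  weight 3: 2 codewords.
  weight 4: 3 codewords.
  weight 5: 2 codewords.
Minimum distance d = smallest w > 0 with A_w > 0 = 3.
Sanity: Σ A_w = 8 = 2^3 = 8 ✓.


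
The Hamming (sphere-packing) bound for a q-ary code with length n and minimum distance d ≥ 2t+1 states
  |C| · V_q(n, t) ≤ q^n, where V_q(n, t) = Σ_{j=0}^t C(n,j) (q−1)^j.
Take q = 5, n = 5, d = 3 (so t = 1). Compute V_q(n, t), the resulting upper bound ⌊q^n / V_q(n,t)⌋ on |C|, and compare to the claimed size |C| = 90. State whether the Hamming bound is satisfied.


V_q(n, t) = 21, q^n = 3125, Hamming bound = 148, |C| = 90 ≤ bound (satisfied).

Step 1: Compute V_q(n, t) = Σ_{j=0}^1 C(n, j) (q−1)^j.
  j = 0: C(5,0)·(4)^0 = 1·1 = 1.
  j = 1: C(5,1)·(4)^1 = 5·4 = 20.
  V_q(n, t) = 1 + 20 = 21.
Step 2: q^n = 5^5 = 3125.
Step 3: Hamming bound ⌊q^n / V_q(n,t)⌋ = ⌊3125/21⌋ = 148.
Step 4: Compare |C| = 90 to 148: satisfied.
The claimed |C| lies below the Hamming bound.


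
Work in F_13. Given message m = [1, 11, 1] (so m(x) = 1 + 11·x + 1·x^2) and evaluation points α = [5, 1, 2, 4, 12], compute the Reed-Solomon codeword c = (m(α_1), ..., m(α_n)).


c = [3, 0, 1, 9, 4]

Message polynomial: m(x) = 1 + 11·x + 1·x^2 (mod 13).
For each evaluation point α_i, compute m(α_i) mod 13:
  α_1 = 5: Horner steps 1 → 3 → 3, so m(5) = 3.
  α_2 = 1: Horner steps 1 → 12 → 0, so m(1) = 0.
  α_3 = 2: Horner steps 1 → 0 → 1, so m(2) = 1.
  α_4 = 4: Horner steps 1 → 2 → 9, so m(4) = 9.
  α_5 = 12: Horner steps 1 → 10 → 4, so m(12) = 4.
Codeword c = [3, 0, 1, 9, 4] ∈ F_13^5.


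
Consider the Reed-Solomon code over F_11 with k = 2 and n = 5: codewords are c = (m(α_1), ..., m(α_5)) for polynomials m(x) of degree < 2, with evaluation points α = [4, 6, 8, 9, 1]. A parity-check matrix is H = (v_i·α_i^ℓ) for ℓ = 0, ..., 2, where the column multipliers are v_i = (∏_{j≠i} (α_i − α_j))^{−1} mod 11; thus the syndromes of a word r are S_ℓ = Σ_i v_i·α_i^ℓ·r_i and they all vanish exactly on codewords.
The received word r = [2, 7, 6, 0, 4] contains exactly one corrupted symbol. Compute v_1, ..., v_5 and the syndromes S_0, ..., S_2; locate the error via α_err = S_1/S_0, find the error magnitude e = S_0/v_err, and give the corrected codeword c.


S = (5, 9, 3), error at position 1, error magnitude e = 5, c = [8, 7, 6, 0, 4].

Step 1: column multipliers v_i = (∏_{j≠i}(α_i − α_j))^{−1} mod 11.
  i = 1 (α = 4): (4−6)(4−8)(4−9)(4−1) = (−2)·(−4)·(−5)·3 = −120 ≡ 1, so v_1 = 1^{−1} = 1 (mod 11).
  i = 2 (α = 6): (6−4)(6−8)(6−9)(6−1) = 2·(−2)·(−3)·5 = 60 ≡ 5, so v_2 = 5^{−1} = 9 (mod 11).
  i = 3 (α = 8): (8−4)(8−6)(8−9)(8−1) = 4·2·(−1)·7 = −56 ≡ 10, so v_3 = 10^{−1} = 10 (mod 11).
  i = 4 (α = 9): (9−4)(9−6)(9−8)(9−1) = 5·3·1·8 = 120 ≡ 10, so v_4 = 10^{−1} = 10 (mod 11).
  i = 5 (α = 1): (1−4)(1−6)(1−8)(1−9) = (−3)·(−5)·(−7)·(−8) = 840 ≡ 4, so v_5 = 4^{−1} = 3 (mod 11).
  v = [1, 9, 10, 10, 3].
Step 2: syndromes of r = [2, 7, 6, 0, 4] (all sums mod 11).
  S_0 = Σ v_i r_i = 1·2 + 9·7 + 10·6 + 10·0 + 3·4 = 137 ≡ 5.
  S_1 = Σ v_i α_i r_i = 1·4·2 + 9·6·7 + 10·8·6 + 10·9·0 + 3·1·4 = 878 ≡ 9.
  α_i^2 mod 11 = [5, 3, 9, 4, 1].
  S_2 = Σ v_i α_i^2 r_i = 1·5·2 + 9·3·7 + 10·9·6 + 10·4·0 + 3·1·4 = 751 ≡ 3.
  S = (5, 9, 3) ≠ 0, so r is not a codeword (an error is present).
Step 3: locate the error. For a single error e at position i, S_ℓ = v_i·e·α_i^ℓ, so α_err = S_1/S_0.
  S_0^{−1} = 5^{−1} = 9 (mod 11), so α_err = 9·9 = 81 ≡ 4 = α_1. Error position i = 1.
  Consistency check: S_2/S_1 = 3·5 = 15 ≡ 4 = α_err ✓ (single-error assumption holds).
Step 4: error magnitude e = S_0/v_1 = S_0·∏_{j≠1}(α_1 − α_j) = 5·1 = 5 ≡ 5 (mod 11).
Step 5: correct position 1: c_1 = r_1 − e = 2 − 5 ≡ 8 (mod 11). Hence c = [8, 7, 6, 0, 4].
  Check: interpolating c through the α_i gives m(x) = 10 + 5·x (degree < 2) with m(α_i) = c_i for every i, so c is indeed a codeword.


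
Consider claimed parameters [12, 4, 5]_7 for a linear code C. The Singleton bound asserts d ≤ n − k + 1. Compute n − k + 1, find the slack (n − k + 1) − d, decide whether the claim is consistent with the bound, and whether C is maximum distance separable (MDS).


Singleton RHS = n − k + 1 = 9, slack = 4, bound satisfied, not MDS.

Singleton bound: d ≤ n − k + 1.
Here n = 12, k = 4, so n − k + 1 = 9.
Given d = 5, check d ≤ 9: YES.
Slack = (n − k + 1) − d = 4.
The code is NOT MDS (slack = 4 > 0).
Description: the claimed parameters are [12, 4, 5]_7; such a code would be non-MDS.


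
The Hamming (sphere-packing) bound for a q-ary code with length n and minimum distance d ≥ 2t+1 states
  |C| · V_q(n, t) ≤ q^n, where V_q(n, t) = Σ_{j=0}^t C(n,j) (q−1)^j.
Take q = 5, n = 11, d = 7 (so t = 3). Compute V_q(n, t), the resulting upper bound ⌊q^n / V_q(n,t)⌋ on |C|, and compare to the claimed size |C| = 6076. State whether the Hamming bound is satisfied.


V_q(n, t) = 11485, q^n = 48828125, Hamming bound = 4251, |C| = 6076 > bound (violated).

Step 1: Compute V_q(n, t) = Σ_{j=0}^3 C(n, j) (q−1)^j.
  j = 0: C(11,0)·(4)^0 = 1·1 = 1.
  j = 1: C(11,1)·(4)^1 = 11·4 = 44.
  j = 2: C(11,2)·(4)^2 = 55·16 = 880.
  j = 3: C(11,3)·(4)^3 = 165·64 = 10560.
  V_q(n, t) = 1 + 44 + 880 + 10560 = 11485.
Step 2: q^n = 5^11 = 48828125.
Step 3: Hamming bound ⌊q^n / V_q(n,t)⌋ = ⌊48828125/11485⌋ = 4251.
Step 4: Compare |C| = 6076 to 4251: violated.
The claimed |C| lies above the Hamming bound, so no 5-ary code of length 11 with d ≥ 7 can have 6076 codewords.


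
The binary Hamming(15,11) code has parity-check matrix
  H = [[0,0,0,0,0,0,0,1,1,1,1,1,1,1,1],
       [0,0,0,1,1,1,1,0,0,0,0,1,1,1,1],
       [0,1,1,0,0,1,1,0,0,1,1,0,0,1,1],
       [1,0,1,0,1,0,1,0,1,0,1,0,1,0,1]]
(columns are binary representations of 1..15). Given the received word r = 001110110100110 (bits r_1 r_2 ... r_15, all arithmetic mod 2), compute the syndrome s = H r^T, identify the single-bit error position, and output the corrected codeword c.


s = (0, 1, 0, 0)^T, error position = 4, corrected codeword c = 001010110100110

Compute s = H r^T mod 2 one row at a time:
  s_1 = 1 + 0 + 1 + 0 + 0 + 1 + 1 + 0 = 4 ≡ 0 (mod 2).
  s_2 = 1 + 1 + 0 + 1 + 0 + 1 + 1 + 0 = 5 ≡ 1 (mod 2).
  s_3 = 0 + 1 + 0 + 1 + 1 + 0 + 1 + 0 = 4 ≡ 0 (mod 2).
  s_4 = 0 + 1 + 1 + 1 + 0 + 0 + 1 + 0 = 4 ≡ 0 (mod 2).
s = (0, 1, 0, 0)^T — this equals column 4 of H (binary 0100), so error is at position 4.
Correct: flip bit 4 of r = 001110110100110 to get c = 001010110100110.


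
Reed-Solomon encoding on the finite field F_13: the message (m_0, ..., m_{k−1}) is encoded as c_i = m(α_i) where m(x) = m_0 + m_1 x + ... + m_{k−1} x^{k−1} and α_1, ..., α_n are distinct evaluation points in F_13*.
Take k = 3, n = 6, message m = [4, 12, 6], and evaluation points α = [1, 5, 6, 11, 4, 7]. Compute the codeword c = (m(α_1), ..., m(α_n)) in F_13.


c = [9, 6, 6, 4, 5, 5]

Message polynomial: m(x) = 4 + 12·x + 6·x^2 (mod 13).
For each evaluation point α_i, compute m(α_i) mod 13:
  α_1 = 1: Horner steps 6 → 5 → 9, so m(1) = 9.
  α_2 = 5: Horner steps 6 → 3 → 6, so m(5) = 6.
  α_3 = 6: Horner steps 6 → 9 → 6, so m(6) = 6.
  α_4 = 11: Horner steps 6 → 0 → 4, so m(11) = 4.
  α_5 = 4: Horner steps 6 → 10 → 5, so m(4) = 5.
  α_6 = 7: Horner steps 6 → 2 → 5, so m(7) = 5.
Codeword c = [9, 6, 6, 4, 5, 5] ∈ F_13^6.


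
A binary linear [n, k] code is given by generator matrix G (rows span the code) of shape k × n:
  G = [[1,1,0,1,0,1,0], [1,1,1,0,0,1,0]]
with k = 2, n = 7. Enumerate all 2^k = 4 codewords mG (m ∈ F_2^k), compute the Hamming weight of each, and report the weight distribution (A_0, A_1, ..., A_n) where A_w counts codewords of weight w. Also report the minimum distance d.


Weight distribution: A_0 = 1, A_2 = 1, A_4 = 2. Minimum distance d = 2.

Enumerate all 2^2 = 4 messages m ∈ F_2^2.
For each, compute codeword c = mG in F_2^7, then tally its weight.
  m = 00 → c = 0000000, weight = 0.
  m = 10 → c = 1101010, weight = 4.
  m = 01 → c = 1110010, weight = 4.
  m = 11 → c = 0011000, weight = 2.
Tally weights:
  weight 0: 1 codewords.
  weight 2: 1 codewords.
  weight 4: 2 codewords.
Minimum distance d = smallest w > 0 with A_w > 0 = 2.
Sanity: Σ A_w = 4 = 2^2 = 4 ✓.


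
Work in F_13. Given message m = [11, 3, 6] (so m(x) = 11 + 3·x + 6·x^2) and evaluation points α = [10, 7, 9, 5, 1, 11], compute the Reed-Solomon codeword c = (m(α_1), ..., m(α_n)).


c = [4, 1, 4, 7, 7, 3]

Message polynomial: m(x) = 11 + 3·x + 6·x^2 (mod 13).
For each evaluation point α_i, compute m(α_i) mod 13:
  α_1 = 10: Horner steps 6 → 11 → 4, so m(10) = 4.
  α_2 = 7: Horner steps 6 → 6 → 1, so m(7) = 1.
  α_3 = 9: Horner steps 6 → 5 → 4, so m(9) = 4.
  α_4 = 5: Horner steps 6 → 7 → 7, so m(5) = 7.
  α_5 = 1: Horner steps 6 → 9 → 7, so m(1) = 7.
  α_6 = 11: Horner steps 6 → 4 → 3, so m(11) = 3.
Codeword c = [4, 1, 4, 7, 7, 3] ∈ F_13^6.


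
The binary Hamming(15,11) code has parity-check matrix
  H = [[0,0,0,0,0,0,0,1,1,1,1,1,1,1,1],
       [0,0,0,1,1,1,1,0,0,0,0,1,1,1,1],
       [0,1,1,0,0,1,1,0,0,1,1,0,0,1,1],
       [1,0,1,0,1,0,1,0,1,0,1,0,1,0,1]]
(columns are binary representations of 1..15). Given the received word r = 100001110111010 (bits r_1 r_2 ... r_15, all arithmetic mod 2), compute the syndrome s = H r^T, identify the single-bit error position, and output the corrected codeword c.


s = (1, 0, 1, 1)^T, error position = 11, corrected codeword c = 100001110101010

Compute s = H r^T mod 2 one row at a time:
  s_1 = 1 + 0 + 1 + 1 + 1 + 0 + 1 + 0 = 5 ≡ 1 (mod 2).
  s_2 = 0 + 0 + 1 + 1 + 1 + 0 + 1 + 0 = 4 ≡ 0 (mod 2).
  s_3 = 0 + 0 + 1 + 1 + 1 + 1 + 1 + 0 = 5 ≡ 1 (mod 2).
  s_4 = 1 + 0 + 0 + 1 + 0 + 1 + 0 + 0 = 3 ≡ 1 (mod 2).
s = (1, 0, 1, 1)^T — this equals column 11 of H (binary 1011), so error is at position 11.
Correct: flip bit 11 of r = 100001110111010 to get c = 100001110101010.


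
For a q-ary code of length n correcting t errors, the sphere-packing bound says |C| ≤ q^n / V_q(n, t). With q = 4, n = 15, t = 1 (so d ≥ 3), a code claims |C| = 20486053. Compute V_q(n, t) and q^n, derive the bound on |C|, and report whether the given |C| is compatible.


V_q(n, t) = 46, q^n = 1073741824, Hamming bound = 23342213, |C| = 20486053 ≤ bound (satisfied).

Step 1: Compute V_q(n, t) = Σ_{j=0}^1 C(n, j) (q−1)^j.
  j = 0: C(15,0)·(3)^0 = 1·1 = 1.
  j = 1: C(15,1)·(3)^1 = 15·3 = 45.
  V_q(n, t) = 1 + 45 = 46.
Step 2: q^n = 4^15 = 1073741824.
Step 3: Hamming bound ⌊q^n / V_q(n,t)⌋ = ⌊1073741824/46⌋ = 23342213.
Step 4: Compare |C| = 20486053 to 23342213: satisfied.
The claimed |C| lies below the Hamming bound.


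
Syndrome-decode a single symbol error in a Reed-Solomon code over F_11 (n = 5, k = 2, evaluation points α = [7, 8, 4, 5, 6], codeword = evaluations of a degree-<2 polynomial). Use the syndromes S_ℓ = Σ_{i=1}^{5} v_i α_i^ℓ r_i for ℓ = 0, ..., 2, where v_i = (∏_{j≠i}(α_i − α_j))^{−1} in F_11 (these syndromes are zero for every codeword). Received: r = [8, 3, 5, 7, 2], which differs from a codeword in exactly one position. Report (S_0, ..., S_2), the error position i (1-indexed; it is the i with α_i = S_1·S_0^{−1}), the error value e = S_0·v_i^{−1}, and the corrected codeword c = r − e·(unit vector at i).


S = (2, 8, 10), error at position 3, error magnitude e = 4, c = [8, 3, 1, 7, 2].

Step 1: column multipliers v_i = (∏_{j≠i}(α_i − α_j))^{−1} mod 11.
  i = 1 (α = 7): (7−8)(7−4)(7−5)(7−6) = (−1)·3·2·1 = −6 ≡ 5, so v_1 = 5^{−1} = 9 (mod 11).
  i = 2 (α = 8): (8−7)(8−4)(8−5)(8−6) = 1·4·3·2 = 24 ≡ 2, so v_2 = 2^{−1} = 6 (mod 11).
  i = 3 (α = 4): (4−7)(4−8)(4−5)(4−6) = (−3)·(−4)·(−1)·(−2) = 24 ≡ 2, so v_3 = 2^{−1} = 6 (mod 11).
  i = 4 (α = 5): (5−7)(5−8)(5−4)(5−6) = (−2)·(−3)·1·(−1) = −6 ≡ 5, so v_4 = 5^{−1} = 9 (mod 11).
  i = 5 (α = 6): (6−7)(6−8)(6−4)(6−5) = (−1)·(−2)·2·1 = 4 ≡ 4, so v_5 = 4^{−1} = 3 (mod 11).
  v = [9, 6, 6, 9, 3].
Step 2: syndromes of r = [8, 3, 5, 7, 2] (all sums mod 11).
  S_0 = Σ v_i r_i = 9·8 + 6·3 + 6·5 + 9·7 + 3·2 = 189 ≡ 2.
  S_1 = Σ v_i α_i r_i = 9·7·8 + 6·8·3 + 6·4·5 + 9·5·7 + 3·6·2 = 1119 ≡ 8.
  α_i^2 mod 11 = [5, 9, 5, 3, 3].
  S_2 = Σ v_i α_i^2 r_i = 9·5·8 + 6·9·3 + 6·5·5 + 9·3·7 + 3·3·2 = 879 ≡ 10.
  S = (2, 8, 10) ≠ 0, so r is not a codeword (an error is present).
Step 3: locate the error. For a single error e at position i, S_ℓ = v_i·e·α_i^ℓ, so α_err = S_1/S_0.
  S_0^{−1} = 2^{−1} = 6 (mod 11), so α_err = 8·6 = 48 ≡ 4 = α_3. Error position i = 3.
  Consistency check: S_2/S_1 = 10·7 = 70 ≡ 4 = α_err ✓ (single-error assumption holds).
Step 4: error magnitude e = S_0/v_3 = S_0·∏_{j≠3}(α_3 − α_j) = 2·2 = 4 ≡ 4 (mod 11).
Step 5: correct position 3: c_3 = r_3 − e = 5 − 4 ≡ 1 (mod 11). Hence c = [8, 3, 1, 7, 2].
  Check: interpolating c through the α_i gives m(x) = 10 + 6·x (degree < 2) with m(α_i) = c_i for every i, so c is indeed a codeword.


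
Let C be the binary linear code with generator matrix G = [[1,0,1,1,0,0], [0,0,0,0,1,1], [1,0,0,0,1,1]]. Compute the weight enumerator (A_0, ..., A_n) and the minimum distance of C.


Weight distribution: A_0 = 1, A_1 = 1, A_2 = 2, A_3 = 2, A_4 = 1, A_5 = 1. Minimum distance d = 1.

Enumerate all 2^3 = 8 messages m ∈ F_2^3.
For each, compute codeword c = mG in F_2^6, then tally its weight.
  m = 000 → c = 000000, weight = 0.
  m = 100 → c = 101100, weight = 3.
  m = 010 → c = 000011, weight = 2.
  m = 110 → c = 101111, weight = 5.
  m = 001 → c = 100011, weight = 3.
  m = 101 → c = 001111, weight = 4.
  m = 011 → c = 100000, weight = 1.
  m = 111 → c = 001100, weight = 2.
Tally weights:
  weight 0: 1 codewords.
  weight 1: 1 codewords.
  weight 2: 2 codewords.
  weight 3: 2 codewords.
  weight 4: 1 codewords.
  weight 5: 1 codewords.
Minimum distance d = smallest w > 0 with A_w > 0 = 1.
Sanity: Σ A_w = 8 = 2^3 = 8 ✓.


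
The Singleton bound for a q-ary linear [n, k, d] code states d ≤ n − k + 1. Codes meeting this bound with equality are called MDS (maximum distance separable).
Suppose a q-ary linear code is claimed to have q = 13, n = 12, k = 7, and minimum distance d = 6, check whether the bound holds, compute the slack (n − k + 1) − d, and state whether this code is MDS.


Singleton RHS = n − k + 1 = 6, slack = 0, bound satisfied, MDS.

Singleton bound: d ≤ n − k + 1.
Here n = 12, k = 7, so n − k + 1 = 6.
Given d = 6, check d ≤ 6: YES.
Slack = (n − k + 1) − d = 0.
The code is MDS (slack = 0).
Description: the claimed parameters are [12, 7, 6]_13; such a code would be MDS (meets Singleton bound).


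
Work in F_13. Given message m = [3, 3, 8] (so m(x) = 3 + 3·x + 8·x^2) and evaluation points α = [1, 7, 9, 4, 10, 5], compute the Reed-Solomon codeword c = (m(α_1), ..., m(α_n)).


c = [1, 0, 2, 0, 1, 10]

Message polynomial: m(x) = 3 + 3·x + 8·x^2 (mod 13).
For each evaluation point α_i, compute m(α_i) mod 13:
  α_1 = 1: Horner steps 8 → 11 → 1, so m(1) = 1.
  α_2 = 7: Horner steps 8 → 7 → 0, so m(7) = 0.
  α_3 = 9: Horner steps 8 → 10 → 2, so m(9) = 2.
  α_4 = 4: Horner steps 8 → 9 → 0, so m(4) = 0.
  α_5 = 10: Horner steps 8 → 5 → 1, so m(10) = 1.
  α_6 = 5: Horner steps 8 → 4 → 10, so m(5) = 10.
Codeword c = [1, 0, 2, 0, 1, 10] ∈ F_13^6.


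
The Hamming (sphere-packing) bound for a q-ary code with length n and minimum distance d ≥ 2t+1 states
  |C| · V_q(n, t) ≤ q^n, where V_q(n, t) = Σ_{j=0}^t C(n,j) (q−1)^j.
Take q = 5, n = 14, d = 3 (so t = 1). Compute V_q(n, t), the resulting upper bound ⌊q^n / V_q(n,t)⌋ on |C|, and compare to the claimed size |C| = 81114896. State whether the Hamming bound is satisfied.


V_q(n, t) = 57, q^n = 6103515625, Hamming bound = 107079221, |C| = 81114896 ≤ bound (satisfied).

Step 1: Compute V_q(n, t) = Σ_{j=0}^1 C(n, j) (q−1)^j.
  j = 0: C(14,0)·(4)^0 = 1·1 = 1.
  j = 1: C(14,1)·(4)^1 = 14·4 = 56.
  V_q(n, t) = 1 + 56 = 57.
Step 2: q^n = 5^14 = 6103515625.
Step 3: Hamming bound ⌊q^n / V_q(n,t)⌋ = ⌊6103515625/57⌋ = 107079221.
Step 4: Compare |C| = 81114896 to 107079221: satisfied.
The claimed |C| lies below the Hamming bound.


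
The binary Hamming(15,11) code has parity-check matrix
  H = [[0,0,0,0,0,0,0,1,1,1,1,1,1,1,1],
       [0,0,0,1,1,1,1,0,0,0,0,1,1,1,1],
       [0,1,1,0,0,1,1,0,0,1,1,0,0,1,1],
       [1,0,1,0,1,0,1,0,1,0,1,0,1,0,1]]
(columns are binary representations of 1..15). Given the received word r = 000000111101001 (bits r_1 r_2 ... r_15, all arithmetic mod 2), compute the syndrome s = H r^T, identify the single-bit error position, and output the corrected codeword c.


s = (1, 1, 1, 1)^T, error position = 15, corrected codeword c = 000000111101000

Compute s = H r^T mod 2 one row at a time:
  s_1 = 1 + 1 + 1 + 0 + 1 + 0 + 0 + 1 = 5 ≡ 1 (mod 2).
  s_2 = 0 + 0 + 0 + 1 + 1 + 0 + 0 + 1 = 3 ≡ 1 (mod 2).
  s_3 = 0 + 0 + 0 + 1 + 1 + 0 + 0 + 1 = 3 ≡ 1 (mod 2).
  s_4 = 0 + 0 + 0 + 1 + 1 + 0 + 0 + 1 = 3 ≡ 1 (mod 2).
s = (1, 1, 1, 1)^T — this equals column 15 of H (binary 1111), so error is at position 15.
Correct: flip bit 15 of r = 000000111101001 to get c = 000000111101000.


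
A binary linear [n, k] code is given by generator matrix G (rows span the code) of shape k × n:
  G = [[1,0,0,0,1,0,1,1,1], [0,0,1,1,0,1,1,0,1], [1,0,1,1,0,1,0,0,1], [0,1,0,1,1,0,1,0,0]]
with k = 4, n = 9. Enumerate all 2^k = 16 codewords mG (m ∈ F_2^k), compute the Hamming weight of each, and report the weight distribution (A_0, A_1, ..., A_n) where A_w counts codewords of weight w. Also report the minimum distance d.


Weight distribution: A_0 = 1, A_2 = 1, A_3 = 1, A_4 = 3, A_5 = 6, A_6 = 3, A_7 = 1. Minimum distance d = 2.

Enumerate all 2^4 = 16 messages m ∈ F_2^4.
For each, compute codeword c = mG in F_2^9, then tally its weight.
  m = 0000 → c = 000000000, weight = 0.
  m = 1000 → c = 100010111, weight = 5.
  m = 0100 → c = 001101101, weight = 5.
  m = 1100 → c = 101111010, weight = 6.
  m = 0010 → c = 101101001, weight = 5.
  m = 1010 → c = 001111110, weight = 6.
  m = 0110 → c = 100000100, weight = 2.
  m = 1110 → c = 000010011, weight = 3.
  m = 0001 → c = 010110100, weight = 4.
  m = 1001 → c = 110100011, weight = 5.
  m = 0101 → c = 011011001, weight = 5.
  m = 1101 → c = 111001110, weight = 6.
  m = 0011 → c = 111011101, weight = 7.
  m = 1011 → c = 011001010, weight = 4.
  m = 0111 → c = 110110000, weight = 4.
  m = 1111 → c = 010100111, weight = 5.
Tally weights:
  weight 0: 1 codewords.
  weight 2: 1 codewords.
  weight 3: 1 codewords.
  weight 4: 3 codewords.
  weight 5: 6 codewords.
  weight 6: 3 codewords.
  weight 7: 1 codewords.
Minimum distance d = smallest w > 0 with A_w > 0 = 2.
Sanity: Σ A_w = 16 = 2^4 = 16 ✓.


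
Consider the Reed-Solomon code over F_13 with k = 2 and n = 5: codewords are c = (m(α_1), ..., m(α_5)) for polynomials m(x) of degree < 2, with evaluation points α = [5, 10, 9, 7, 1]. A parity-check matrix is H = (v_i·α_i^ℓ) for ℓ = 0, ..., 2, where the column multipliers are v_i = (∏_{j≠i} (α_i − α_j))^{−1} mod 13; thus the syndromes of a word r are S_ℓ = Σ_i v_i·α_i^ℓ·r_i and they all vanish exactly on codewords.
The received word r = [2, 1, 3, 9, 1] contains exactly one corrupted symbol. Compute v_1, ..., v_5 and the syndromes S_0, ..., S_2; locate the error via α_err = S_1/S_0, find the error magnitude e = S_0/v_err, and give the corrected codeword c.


S = (8, 2, 7), error at position 2, error magnitude e = 1, c = [2, 0, 3, 9, 1].

Step 1: column multipliers v_i = (∏_{j≠i}(α_i − α_j))^{−1} mod 13.
  i = 1 (α = 5): (5−10)(5−9)(5−7)(5−1) = (−5)·(−4)·(−2)·4 = −160 ≡ 9, so v_1 = 9^{−1} = 3 (mod 13).
  i = 2 (α = 10): (10−5)(10−9)(10−7)(10−1) = 5·1·3·9 = 135 ≡ 5, so v_2 = 5^{−1} = 8 (mod 13).
  i = 3 (α = 9): (9−5)(9−10)(9−7)(9−1) = 4·(−1)·2·8 = −64 ≡ 1, so v_3 = 1^{−1} = 1 (mod 13).
  i = 4 (α = 7): (7−5)(7−10)(7−9)(7−1) = 2·(−3)·(−2)·6 = 72 ≡ 7, so v_4 = 7^{−1} = 2 (mod 13).
  i = 5 (α = 1): (1−5)(1−10)(1−9)(1−7) = (−4)·(−9)·(−8)·(−6) = 1728 ≡ 12, so v_5 = 12^{−1} = 12 (mod 13).
  v = [3, 8, 1, 2, 12].
Step 2: syndromes of r = [2, 1, 3, 9, 1] (all sums mod 13).
  S_0 = Σ v_i r_i = 3·2 + 8·1 + 1·3 + 2·9 + 12·1 = 47 ≡ 8.
  S_1 = Σ v_i α_i r_i = 3·5·2 + 8·10·1 + 1·9·3 + 2·7·9 + 12·1·1 = 275 ≡ 2.
  α_i^2 mod 13 = [12, 9, 3, 10, 1].
  S_2 = Σ v_i α_i^2 r_i = 3·12·2 + 8·9·1 + 1·3·3 + 2·10·9 + 12·1·1 = 345 ≡ 7.
  S = (8, 2, 7) ≠ 0, so r is not a codeword (an error is present).
Step 3: locate the error. For a single error e at position i, S_ℓ = v_i·e·α_i^ℓ, so α_err = S_1/S_0.
  S_0^{−1} = 8^{−1} = 5 (mod 13), so α_err = 2·5 = 10 ≡ 10 = α_2. Error position i = 2.
  Consistency check: S_2/S_1 = 7·7 = 49 ≡ 10 = α_err ✓ (single-error assumption holds).
Step 4: error magnitude e = S_0/v_2 = S_0·∏_{j≠2}(α_2 − α_j) = 8·5 = 40 ≡ 1 (mod 13).
Step 5: correct position 2: c_2 = r_2 − e = 1 − 1 ≡ 0 (mod 13). Hence c = [2, 0, 3, 9, 1].
  Check: interpolating c through the α_i gives m(x) = 4 + 10·x (degree < 2) with m(α_i) = c_i for every i, so c is indeed a codeword.


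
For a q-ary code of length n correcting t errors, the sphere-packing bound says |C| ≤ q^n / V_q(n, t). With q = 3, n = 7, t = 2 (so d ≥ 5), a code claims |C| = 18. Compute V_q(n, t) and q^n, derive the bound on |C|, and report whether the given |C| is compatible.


V_q(n, t) = 99, q^n = 2187, Hamming bound = 22, |C| = 18 ≤ bound (satisfied).

Step 1: Compute V_q(n, t) = Σ_{j=0}^2 C(n, j) (q−1)^j.
  j = 0: C(7,0)·(2)^0 = 1·1 = 1.
  j = 1: C(7,1)·(2)^1 = 7·2 = 14.
  j = 2: C(7,2)·(2)^2 = 21·4 = 84.
  V_q(n, t) = 1 + 14 + 84 = 99.
Step 2: q^n = 3^7 = 2187.
Step 3: Hamming bound ⌊q^n / V_q(n,t)⌋ = ⌊2187/99⌋ = 22.
Step 4: Compare |C| = 18 to 22: satisfied.
The claimed |C| lies below the Hamming bound.


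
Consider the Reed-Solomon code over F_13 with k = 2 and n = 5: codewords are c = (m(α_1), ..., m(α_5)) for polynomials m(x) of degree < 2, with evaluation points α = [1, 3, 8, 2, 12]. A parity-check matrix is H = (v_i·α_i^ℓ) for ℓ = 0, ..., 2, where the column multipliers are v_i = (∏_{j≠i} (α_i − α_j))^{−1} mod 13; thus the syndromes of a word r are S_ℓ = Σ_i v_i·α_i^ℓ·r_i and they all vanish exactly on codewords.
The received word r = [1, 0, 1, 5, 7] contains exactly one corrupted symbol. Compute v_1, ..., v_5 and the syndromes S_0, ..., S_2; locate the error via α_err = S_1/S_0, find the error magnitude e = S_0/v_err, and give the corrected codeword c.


S = (11, 11, 11), error at position 1, error magnitude e = 4, c = [10, 0, 1, 5, 7].

Step 1: column multipliers v_i = (∏_{j≠i}(α_i − α_j))^{−1} mod 13.
  i = 1 (α = 1): (1−3)(1−8)(1−2)(1−12) = (−2)·(−7)·(−1)·(−11) = 154 ≡ 11, so v_1 = 11^{−1} = 6 (mod 13).
  i = 2 (α = 3): (3−1)(3−8)(3−2)(3−12) = 2·(−5)·1·(−9) = 90 ≡ 12, so v_2 = 12^{−1} = 12 (mod 13).
  i = 3 (α = 8): (8−1)(8−3)(8−2)(8−12) = 7·5·6·(−4) = −840 ≡ 5, so v_3 = 5^{−1} = 8 (mod 13).
  i = 4 (α = 2): (2−1)(2−3)(2−8)(2−12) = 1·(−1)·(−6)·(−10) = −60 ≡ 5, so v_4 = 5^{−1} = 8 (mod 13).
  i = 5 (α = 12): (12−1)(12−3)(12−8)(12−2) = 11·9·4·10 = 3960 ≡ 8, so v_5 = 8^{−1} = 5 (mod 13).
  v = [6, 12, 8, 8, 5].
Step 2: syndromes of r = [1, 0, 1, 5, 7] (all sums mod 13).
  S_0 = Σ v_i r_i = 6·1 + 12·0 + 8·1 + 8·5 + 5·7 = 89 ≡ 11.
  S_1 = Σ v_i α_i r_i = 6·1·1 + 12·3·0 + 8·8·1 + 8·2·5 + 5·12·7 = 570 ≡ 11.
  α_i^2 mod 13 = [1, 9, 12, 4, 1].
  S_2 = Σ v_i α_i^2 r_i = 6·1·1 + 12·9·0 + 8·12·1 + 8·4·5 + 5·1·7 = 297 ≡ 11.
  S = (11, 11, 11) ≠ 0, so r is not a codeword (an error is present).
Step 3: locate the error. For a single error e at position i, S_ℓ = v_i·e·α_i^ℓ, so α_err = S_1/S_0.
  S_0^{−1} = 11^{−1} = 6 (mod 13), so α_err = 11·6 = 66 ≡ 1 = α_1. Error position i = 1.
  Consistency check: S_2/S_1 = 11·6 = 66 ≡ 1 = α_err ✓ (single-error assumption holds).
Step 4: error magnitude e = S_0/v_1 = S_0·∏_{j≠1}(α_1 − α_j) = 11·11 = 121 ≡ 4 (mod 13).
Step 5: correct position 1: c_1 = r_1 − e = 1 − 4 ≡ 10 (mod 13). Hence c = [10, 0, 1, 5, 7].
  Check: interpolating c through the α_i gives m(x) = 2 + 8·x (degree < 2) with m(α_i) = c_i for every i, so c is indeed a codeword.


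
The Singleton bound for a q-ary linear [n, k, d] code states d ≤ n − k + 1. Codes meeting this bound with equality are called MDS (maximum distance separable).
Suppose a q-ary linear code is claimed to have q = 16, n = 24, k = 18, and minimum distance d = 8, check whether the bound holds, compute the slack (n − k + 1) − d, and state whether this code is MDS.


Singleton RHS = n − k + 1 = 7, slack = -1, bound violated (no such code; not MDS).

Singleton bound: d ≤ n − k + 1.
Here n = 24, k = 18, so n − k + 1 = 7.
Given d = 8, check d ≤ 7: NO.
Slack = (n − k + 1) − d = -1.
The slack is negative: d = 8 exceeds n − k + 1 = 7 by 1, so the Singleton bound is violated and no linear [24, 18, 8]_16 code can exist. In particular it is not MDS (MDS requires d = n − k + 1 exactly).
Description: the claimed parameters are [24, 18, 8]_16; such a code would be impossible (violates the Singleton bound).


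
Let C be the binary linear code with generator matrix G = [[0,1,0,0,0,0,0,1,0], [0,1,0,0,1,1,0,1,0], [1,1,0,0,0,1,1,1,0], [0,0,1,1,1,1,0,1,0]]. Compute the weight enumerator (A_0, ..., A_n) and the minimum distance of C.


Weight distribution: A_0 = 1, A_2 = 2, A_3 = 4, A_4 = 1, A_5 = 4, A_6 = 4. Minimum distance d = 2.

Enumerate all 2^4 = 16 messages m ∈ F_2^4.
For each, compute codeword c = mG in F_2^9, then tally its weight.
  m = 0000 → c = 000000000, weight = 0.
  m = 1000 → c = 010000010, weight = 2.
  m = 0100 → c = 010011010, weight = 4.
  m = 1100 → c = 000011000, weight = 2.
  m = 0010 → c = 110001110, weight = 5.
  m = 1010 → c = 100001100, weight = 3.
  m = 0110 → c = 100010100, weight = 3.
  m = 1110 → c = 110010110, weight = 5.
  m = 0001 → c = 001111010, weight = 5.
  m = 1001 → c = 011111000, weight = 5.
  m = 0101 → c = 011100000, weight = 3.
  m = 1101 → c = 001100010, weight = 3.
  m = 0011 → c = 111110100, weight = 6.
  m = 1011 → c = 101110110, weight = 6.
  m = 0111 → c = 101101110, weight = 6.
  m = 1111 → c = 111101100, weight = 6.
Tally weights:
  weight 0: 1 codewords.
  weight 2: 2 codewords.
  weight 3: 4 codewords.
  weight 4: 1 codewords.
  weight 5: 4 codewords.
  weight 6: 4 codewords.
Minimum distance d = smallest w > 0 with A_w > 0 = 2.
Sanity: Σ A_w = 16 = 2^4 = 16 ✓.


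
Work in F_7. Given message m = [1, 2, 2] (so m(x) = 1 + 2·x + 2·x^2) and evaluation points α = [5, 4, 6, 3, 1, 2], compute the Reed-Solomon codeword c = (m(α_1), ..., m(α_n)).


c = [5, 6, 1, 4, 5, 6]

Message polynomial: m(x) = 1 + 2·x + 2·x^2 (mod 7).
For each evaluation point α_i, compute m(α_i) mod 7:
  α_1 = 5: Horner steps 2 → 5 → 5, so m(5) = 5.
  α_2 = 4: Horner steps 2 → 3 → 6, so m(4) = 6.
  α_3 = 6: Horner steps 2 → 0 → 1, so m(6) = 1.
  α_4 = 3: Horner steps 2 → 1 → 4, so m(3) = 4.
  α_5 = 1: Horner steps 2 → 4 → 5, so m(1) = 5.
  α_6 = 2: Horner steps 2 → 6 → 6, so m(2) = 6.
Codeword c = [5, 6, 1, 4, 5, 6] ∈ F_7^6.


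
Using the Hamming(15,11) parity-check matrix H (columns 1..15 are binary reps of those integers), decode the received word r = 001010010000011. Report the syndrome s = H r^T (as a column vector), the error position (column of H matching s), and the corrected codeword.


s = (1, 1, 1, 1)^T, error position = 15, corrected codeword c = 001010010000010

Compute s = H r^T mod 2 one row at a time:
  s_1 = 1 + 0 + 0 + 0 + 0 + 0 + 1 + 1 = 3 ≡ 1 (mod 2).
  s_2 = 0 + 1 + 0 + 0 + 0 + 0 + 1 + 1 = 3 ≡ 1 (mod 2).
  s_3 = 0 + 1 + 0 + 0 + 0 + 0 + 1 + 1 = 3 ≡ 1 (mod 2).
  s_4 = 0 + 1 + 1 + 0 + 0 + 0 + 0 + 1 = 3 ≡ 1 (mod 2).
s = (1, 1, 1, 1)^T — this equals column 15 of H (binary 1111), so error is at position 15.
Correct: flip bit 15 of r = 001010010000011 to get c = 001010010000010.
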